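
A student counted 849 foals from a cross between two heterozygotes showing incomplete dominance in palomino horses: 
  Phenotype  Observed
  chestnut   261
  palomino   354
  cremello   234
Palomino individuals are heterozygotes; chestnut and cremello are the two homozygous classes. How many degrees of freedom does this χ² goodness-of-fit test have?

With incomplete dominance, a heterozygote × heterozygote cross gives a 1:2:1 phenotypic ratio.
A goodness-of-fit test with 3 phenotype classes has df = 3 − 1 = 2.

2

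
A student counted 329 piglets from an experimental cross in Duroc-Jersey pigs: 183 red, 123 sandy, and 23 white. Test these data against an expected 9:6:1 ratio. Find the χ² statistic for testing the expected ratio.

Expected counts for N = 329 under a 9:6:1 ratio (total parts = 16):
  red: 329 × 9/16 = 185.0625
  sandy: 329 × 6/16 = 123.375
  white: 329 × 1/16 = 20.5625
χ² = Σ (O − E)² / E
  red: (183 − 185.0625)² / 185.0625 = 0.0230
  sandy: (123 − 123.375)² / 123.375 = 0.0011
  white: (23 − 20.5625)² / 20.5625 = 0.2889
χ² = 0.0230 + 0.0011 + 0.2889 = 0.313

0.313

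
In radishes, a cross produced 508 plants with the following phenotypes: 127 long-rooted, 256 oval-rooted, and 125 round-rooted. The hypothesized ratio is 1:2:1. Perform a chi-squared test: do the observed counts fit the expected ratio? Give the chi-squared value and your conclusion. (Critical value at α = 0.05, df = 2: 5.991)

0.047; consistent

Expected counts for N = 508 under a 1:2:1 ratio (total parts = 4):
  long-rooted: 508 × 1/4 = 127
  oval-rooted: 508 × 2/4 = 254
  round-rooted: 508 × 1/4 = 127
χ² = Σ (O − E)² / E
  long-rooted: (127 − 127)² / 127 = 0.0000
  oval-rooted: (256 − 254)² / 254 = 0.0157
  round-rooted: (125 − 127)² / 127 = 0.0315
χ² = 0.0000 + 0.0157 + 0.0315 = 0.0472 ≈ 0.047
Degrees of freedom = 3 − 1 = 2; critical value at α = 0.05 is 5.991.
Since 0.047 < 5.991, we fail to reject the null hypothesis — the data are consistent with the 1:2:1 ratio.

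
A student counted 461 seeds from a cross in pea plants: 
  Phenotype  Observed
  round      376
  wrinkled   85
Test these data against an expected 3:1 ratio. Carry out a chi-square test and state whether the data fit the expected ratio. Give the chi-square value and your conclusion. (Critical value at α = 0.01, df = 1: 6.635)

Total ratio parts = 4. Expected numbers out of 461:
  round: 461 × 3/4 = 345.75
  wrinkled: 461 × 1/4 = 115.25
χ² = Σ (O − E)² / E
  round: (376 − 345.75)² / 345.75 = 2.6466
  wrinkled: (85 − 115.25)² / 115.25 = 7.9398
χ² = 2.6466 + 7.9398 = 10.5864 ≈ 10.586
Degrees of freedom = 2 − 1 = 1; critical value at α = 0.01 is 6.635.
Since 10.586 > 6.635, we reject the null hypothesis — the data do not fit the 3:1 ratio.

10.586; not consistent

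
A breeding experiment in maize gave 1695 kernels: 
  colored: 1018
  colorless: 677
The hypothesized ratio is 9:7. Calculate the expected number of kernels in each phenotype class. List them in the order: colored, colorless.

Under the 9:7 hypothesis (Σ ratio = 16, N = 1695):
  colored: 1695 × 9/16 = 953.4375
  colorless: 1695 × 7/16 = 741.5625

953.4375, 741.5625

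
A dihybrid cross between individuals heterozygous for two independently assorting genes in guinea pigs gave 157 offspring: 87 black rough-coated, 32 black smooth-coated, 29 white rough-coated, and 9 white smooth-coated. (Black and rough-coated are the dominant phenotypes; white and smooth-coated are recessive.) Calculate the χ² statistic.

A dihybrid F₂ with independent assortment and complete dominance at both loci gives a 9:3:3:1 phenotypic ratio.
Expected counts for N = 157 under a 9:3:3:1 ratio (total parts = 16):
  black rough-coated: 157 × 9/16 = 88.3125
  black smooth-coated: 157 × 3/16 = 29.4375
  white rough-coated: 157 × 3/16 = 29.4375
  white smooth-coated: 157 × 1/16 = 9.8125
χ² = Σ (O − E)² / E
  black rough-coated: (87 − 88.3125)² / 88.3125 = 0.0195
  black smooth-coated: (32 − 29.4375)² / 29.4375 = 0.2231
  white rough-coated: (29 − 29.4375)² / 29.4375 = 0.0065
  white smooth-coated: (9 − 9.8125)² / 9.8125 = 0.0673
χ² = 0.0195 + 0.2231 + 0.0065 + 0.0673 = 0.3164 ≈ 0.316

0.316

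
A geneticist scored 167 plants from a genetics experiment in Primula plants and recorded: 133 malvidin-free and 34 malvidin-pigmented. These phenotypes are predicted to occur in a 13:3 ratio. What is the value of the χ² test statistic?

0.284

Total ratio parts = 16. Expected numbers out of 167:
  malvidin-free: 167 × 13/16 = 135.6875
  malvidin-pigmented: 167 × 3/16 = 31.3125
χ² = Σ (O − E)² / E
  malvidin-free: (133 − 135.6875)² / 135.6875 = 0.0532
  malvidin-pigmented: (34 − 31.3125)² / 31.3125 = 0.2307
χ² = 0.0532 + 0.2307 = 0.2839 ≈ 0.284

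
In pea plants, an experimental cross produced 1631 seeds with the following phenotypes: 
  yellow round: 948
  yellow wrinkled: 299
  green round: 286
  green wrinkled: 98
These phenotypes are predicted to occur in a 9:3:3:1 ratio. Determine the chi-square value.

2.606

Under the 9:3:3:1 hypothesis (Σ ratio = 16, N = 1631):
  yellow round: 1631 × 9/16 = 917.4375
  yellow wrinkled: 1631 × 3/16 = 305.8125
  green round: 1631 × 3/16 = 305.8125
  green wrinkled: 1631 × 1/16 = 101.9375
χ² = Σ (O − E)² / E
  yellow round: (948 − 917.4375)² / 917.4375 = 1.0181
  yellow wrinkled: (299 − 305.8125)² / 305.8125 = 0.1518
  green round: (286 − 305.8125)² / 305.8125 = 1.2836
  green wrinkled: (98 − 101.9375)² / 101.9375 = 0.1521
χ² = 1.0181 + 0.1518 + 1.2836 + 0.1521 = 2.6056 ≈ 2.606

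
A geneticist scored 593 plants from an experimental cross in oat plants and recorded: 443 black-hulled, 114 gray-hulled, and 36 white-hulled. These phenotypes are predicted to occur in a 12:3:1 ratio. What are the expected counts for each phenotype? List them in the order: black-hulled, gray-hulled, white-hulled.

444.75, 111.1875, 37.0625

Under the 12:3:1 hypothesis (Σ ratio = 16, N = 593):
  black-hulled: 593 × 12/16 = 444.75
  gray-hulled: 593 × 3/16 = 111.1875
  white-hulled: 593 × 1/16 = 37.0625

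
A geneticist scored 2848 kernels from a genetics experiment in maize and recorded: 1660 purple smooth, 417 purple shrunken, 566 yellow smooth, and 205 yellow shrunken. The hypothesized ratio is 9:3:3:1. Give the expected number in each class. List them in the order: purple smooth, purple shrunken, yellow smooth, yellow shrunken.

The 9:3:3:1 ratio has 16 parts, so with N = 2848 the expected counts are:
  purple smooth: 2848 × 9/16 = 1602
  purple shrunken: 2848 × 3/16 = 534
  yellow smooth: 2848 × 3/16 = 534
  yellow shrunken: 2848 × 1/16 = 178

1602, 534, 534, 178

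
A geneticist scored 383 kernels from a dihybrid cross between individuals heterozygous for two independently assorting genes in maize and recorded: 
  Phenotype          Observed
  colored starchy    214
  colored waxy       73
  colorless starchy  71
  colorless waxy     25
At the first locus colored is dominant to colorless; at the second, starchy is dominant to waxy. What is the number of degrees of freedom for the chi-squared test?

3

A dihybrid F₂ with independent assortment and complete dominance at both loci gives a 9:3:3:1 phenotypic ratio.
A goodness-of-fit test with 4 phenotype classes has df = 4 − 1 = 3.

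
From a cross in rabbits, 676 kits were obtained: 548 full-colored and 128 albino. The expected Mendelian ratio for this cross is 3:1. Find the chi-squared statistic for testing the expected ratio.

Expected counts for N = 676 under a 3:1 ratio (total parts = 4):
  full-colored: 676 × 3/4 = 507
  albino: 676 × 1/4 = 169
χ² = Σ (O − E)² / E
  full-colored: (548 − 507)² / 507 = 3.3156
  albino: (128 − 169)² / 169 = 9.9467
χ² = 3.3156 + 9.9467 = 13.2623 ≈ 13.262

13.262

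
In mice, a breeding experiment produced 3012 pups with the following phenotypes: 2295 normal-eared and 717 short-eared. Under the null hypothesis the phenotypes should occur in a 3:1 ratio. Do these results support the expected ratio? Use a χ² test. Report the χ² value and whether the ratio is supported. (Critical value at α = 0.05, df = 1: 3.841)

2.295; consistent

Expected counts for N = 3012 under a 3:1 ratio (total parts = 4):
  normal-eared: 3012 × 3/4 = 2259
  short-eared: 3012 × 1/4 = 753
χ² = Σ (O − E)² / E
  normal-eared: (2295 − 2259)² / 2259 = 0.5737
  short-eared: (717 − 753)² / 753 = 1.7211
χ² = 0.5737 + 1.7211 = 2.2948 ≈ 2.295
Degrees of freedom = 2 − 1 = 1; critical value at α = 0.05 is 3.841.
Since 2.295 < 3.841, we fail to reject the null hypothesis — the data are consistent with the 3:1 ratio.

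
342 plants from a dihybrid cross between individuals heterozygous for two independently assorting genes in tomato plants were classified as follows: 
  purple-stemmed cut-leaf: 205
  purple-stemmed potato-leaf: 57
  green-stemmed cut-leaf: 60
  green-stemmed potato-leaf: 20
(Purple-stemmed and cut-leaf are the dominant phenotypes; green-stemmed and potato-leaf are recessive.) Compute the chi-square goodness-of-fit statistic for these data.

1.974

A dihybrid F₂ with independent assortment and complete dominance at both loci gives a 9:3:3:1 phenotypic ratio.
The 9:3:3:1 ratio has 16 parts, so with N = 342 the expected counts are:
  purple-stemmed cut-leaf: 342 × 9/16 = 192.375
  purple-stemmed potato-leaf: 342 × 3/16 = 64.125
  green-stemmed cut-leaf: 342 × 3/16 = 64.125
  green-stemmed potato-leaf: 342 × 1/16 = 21.375
χ² = Σ (O − E)² / E
  purple-stemmed cut-leaf: (205 − 192.375)² / 192.375 = 0.8285
  purple-stemmed potato-leaf: (57 − 64.125)² / 64.125 = 0.7917
  green-stemmed cut-leaf: (60 − 64.125)² / 64.125 = 0.2654
  green-stemmed potato-leaf: (20 − 21.375)² / 21.375 = 0.0885
χ² = 0.8285 + 0.7917 + 0.2654 + 0.0885 = 1.9741 ≈ 1.974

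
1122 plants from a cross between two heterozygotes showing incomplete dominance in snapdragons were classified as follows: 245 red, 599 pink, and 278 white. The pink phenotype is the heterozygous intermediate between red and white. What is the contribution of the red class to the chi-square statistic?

With incomplete dominance, a heterozygote × heterozygote cross gives a 1:2:1 phenotypic ratio.
Expected counts for N = 1122 under a 1:2:1 ratio (total parts = 4):
  red: 1122 × 1/4 = 280.5
  pink: 1122 × 2/4 = 561
  white: 1122 × 1/4 = 280.5
Contribution of red: (245 − 280.5)² / 280.5 = 4.4929

4.493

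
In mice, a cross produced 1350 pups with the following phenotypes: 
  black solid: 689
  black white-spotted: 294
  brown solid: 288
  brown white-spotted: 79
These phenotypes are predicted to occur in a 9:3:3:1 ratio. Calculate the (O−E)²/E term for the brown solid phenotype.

4.805

The 9:3:3:1 ratio has 16 parts, so with N = 1350 the expected counts are:
  black solid: 1350 × 9/16 = 759.375
  black white-spotted: 1350 × 3/16 = 253.125
  brown solid: 1350 × 3/16 = 253.125
  brown white-spotted: 1350 × 1/16 = 84.375
Contribution of brown solid: (288 − 253.125)² / 253.125 = 4.8050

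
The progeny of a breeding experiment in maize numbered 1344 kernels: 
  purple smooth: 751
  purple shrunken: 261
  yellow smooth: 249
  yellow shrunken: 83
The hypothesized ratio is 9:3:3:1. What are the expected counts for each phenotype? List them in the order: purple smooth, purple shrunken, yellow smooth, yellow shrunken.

The 9:3:3:1 ratio has 16 parts, so with N = 1344 the expected counts are:
  purple smooth: 1344 × 9/16 = 756
  purple shrunken: 1344 × 3/16 = 252
  yellow smooth: 1344 × 3/16 = 252
  yellow shrunken: 1344 × 1/16 = 84

756, 252, 252, 84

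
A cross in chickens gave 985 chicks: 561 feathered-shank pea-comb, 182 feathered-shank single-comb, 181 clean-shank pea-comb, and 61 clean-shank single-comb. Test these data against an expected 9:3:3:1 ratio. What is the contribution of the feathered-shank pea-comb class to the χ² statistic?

The 9:3:3:1 ratio has 16 parts, so with N = 985 the expected counts are:
  feathered-shank pea-comb: 985 × 9/16 = 554.0625
  feathered-shank single-comb: 985 × 3/16 = 184.6875
  clean-shank pea-comb: 985 × 3/16 = 184.6875
  clean-shank single-comb: 985 × 1/16 = 61.5625
Contribution of feathered-shank pea-comb: (561 − 554.0625)² / 554.0625 = 0.0869

0.087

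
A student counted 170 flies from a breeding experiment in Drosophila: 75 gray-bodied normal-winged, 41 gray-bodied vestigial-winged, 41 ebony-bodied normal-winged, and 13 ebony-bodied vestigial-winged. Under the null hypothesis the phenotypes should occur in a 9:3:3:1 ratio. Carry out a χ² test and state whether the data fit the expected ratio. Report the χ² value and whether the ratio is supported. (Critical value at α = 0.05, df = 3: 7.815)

10.204; not consistent

Total ratio parts = 16. Expected numbers out of 170:
  gray-bodied normal-winged: 170 × 9/16 = 95.625
  gray-bodied vestigial-winged: 170 × 3/16 = 31.875
  ebony-bodied normal-winged: 170 × 3/16 = 31.875
  ebony-bodied vestigial-winged: 170 × 1/16 = 10.625
χ² = Σ (O − E)² / E
  gray-bodied normal-winged: (75 − 95.625)² / 95.625 = 4.4485
  gray-bodied vestigial-winged: (41 − 31.875)² / 31.875 = 2.6123
  ebony-bodied normal-winged: (41 − 31.875)² / 31.875 = 2.6123
  ebony-bodied vestigial-winged: (13 − 10.625)² / 10.625 = 0.5309
χ² = 4.4485 + 2.6123 + 2.6123 + 0.5309 = 10.204
Degrees of freedom = 4 − 1 = 3; critical value at α = 0.05 is 7.815.
Since 10.204 > 7.815, we reject the null hypothesis — the data do not fit the 9:3:3:1 ratio.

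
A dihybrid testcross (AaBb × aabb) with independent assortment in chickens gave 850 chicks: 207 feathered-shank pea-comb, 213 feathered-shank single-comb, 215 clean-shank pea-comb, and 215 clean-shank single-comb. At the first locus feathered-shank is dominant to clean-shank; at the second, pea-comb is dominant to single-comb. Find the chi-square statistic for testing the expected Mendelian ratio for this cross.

A dihybrid testcross with independent assortment gives a 1:1:1:1 ratio.
Total ratio parts = 4. Expected numbers out of 850:
  feathered-shank pea-comb: 850 × 1/4 = 212.5
  feathered-shank single-comb: 850 × 1/4 = 212.5
  clean-shank pea-comb: 850 × 1/4 = 212.5
  clean-shank single-comb: 850 × 1/4 = 212.5
χ² = Σ (O − E)² / E
  feathered-shank pea-comb: (207 − 212.5)² / 212.5 = 0.1424
  feathered-shank single-comb: (213 − 212.5)² / 212.5 = 0.0012
  clean-shank pea-comb: (215 − 212.5)² / 212.5 = 0.0294
  clean-shank single-comb: (215 − 212.5)² / 212.5 = 0.0294
χ² = 0.1424 + 0.0012 + 0.0294 + 0.0294 = 0.2024 ≈ 0.202

0.202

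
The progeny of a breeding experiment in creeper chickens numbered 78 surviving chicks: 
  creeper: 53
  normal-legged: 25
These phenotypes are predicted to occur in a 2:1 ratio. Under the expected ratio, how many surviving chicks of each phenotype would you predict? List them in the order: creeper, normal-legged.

52, 26

The 2:1 ratio has 3 parts, so with N = 78 the expected counts are:
  creeper: 78 × 2/3 = 52
  normal-legged: 78 × 1/3 = 26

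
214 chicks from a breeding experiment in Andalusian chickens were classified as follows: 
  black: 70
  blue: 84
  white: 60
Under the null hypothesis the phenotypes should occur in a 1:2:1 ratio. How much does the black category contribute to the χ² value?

5.089

Expected counts for N = 214 under a 1:2:1 ratio (total parts = 4):
  black: 214 × 1/4 = 53.5
  blue: 214 × 2/4 = 107
  white: 214 × 1/4 = 53.5
Contribution of black: (70 − 53.5)² / 53.5 = 5.0888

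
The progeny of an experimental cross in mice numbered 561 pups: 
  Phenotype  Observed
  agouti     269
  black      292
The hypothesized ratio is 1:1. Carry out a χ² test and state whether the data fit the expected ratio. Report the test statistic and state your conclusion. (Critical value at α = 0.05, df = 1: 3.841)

Under the 1:1 hypothesis (Σ ratio = 2, N = 561):
  agouti: 561 × 1/2 = 280.5
  black: 561 × 1/2 = 280.5
χ² = Σ (O − E)² / E
  agouti: (269 − 280.5)² / 280.5 = 0.4715
  black: (292 − 280.5)² / 280.5 = 0.4715
χ² = 0.4715 + 0.4715 = 0.943
Degrees of freedom = 2 − 1 = 1; critical value at α = 0.05 is 3.841.
Since 0.943 < 3.841, we fail to reject the null hypothesis — the data are consistent with the 1:1 ratio.

0.943; consistent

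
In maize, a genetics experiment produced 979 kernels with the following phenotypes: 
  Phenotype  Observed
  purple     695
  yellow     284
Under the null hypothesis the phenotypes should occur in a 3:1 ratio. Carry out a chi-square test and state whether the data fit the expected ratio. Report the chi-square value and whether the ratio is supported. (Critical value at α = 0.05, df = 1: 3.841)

Expected counts for N = 979 under a 3:1 ratio (total parts = 4):
  purple: 979 × 3/4 = 734.25
  yellow: 979 × 1/4 = 244.75
χ² = Σ (O − E)² / E
  purple: (695 − 734.25)² / 734.25 = 2.0981
  yellow: (284 − 244.75)² / 244.75 = 6.2944
χ² = 2.0981 + 6.2944 = 8.3925 ≈ 8.393
Degrees of freedom = 2 − 1 = 1; critical value at α = 0.05 is 3.841.
Since 8.393 > 3.841, we reject the null hypothesis — the data do not fit the 3:1 ratio.

8.393; not consistent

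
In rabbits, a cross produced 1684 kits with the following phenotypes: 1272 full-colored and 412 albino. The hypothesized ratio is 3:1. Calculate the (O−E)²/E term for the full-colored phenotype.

0.064

Under the 3:1 hypothesis (Σ ratio = 4, N = 1684):
  full-colored: 1684 × 3/4 = 1263
  albino: 1684 × 1/4 = 421
Contribution of full-colored: (1272 − 1263)² / 1263 = 0.0641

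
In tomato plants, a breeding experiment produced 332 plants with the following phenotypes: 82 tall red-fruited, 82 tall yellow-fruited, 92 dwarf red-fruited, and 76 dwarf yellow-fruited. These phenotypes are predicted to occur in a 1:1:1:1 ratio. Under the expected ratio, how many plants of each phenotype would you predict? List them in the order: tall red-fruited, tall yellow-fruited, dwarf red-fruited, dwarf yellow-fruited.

83, 83, 83, 83

The 1:1:1:1 ratio has 4 parts, so with N = 332 the expected counts are:
  tall red-fruited: 332 × 1/4 = 83
  tall yellow-fruited: 332 × 1/4 = 83
  dwarf red-fruited: 332 × 1/4 = 83
  dwarf yellow-fruited: 332 × 1/4 = 83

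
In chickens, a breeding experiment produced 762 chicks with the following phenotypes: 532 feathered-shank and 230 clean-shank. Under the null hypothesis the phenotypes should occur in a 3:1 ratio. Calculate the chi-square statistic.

10.920

The 3:1 ratio has 4 parts, so with N = 762 the expected counts are:
  feathered-shank: 762 × 3/4 = 571.5
  clean-shank: 762 × 1/4 = 190.5
χ² = Σ (O − E)² / E
  feathered-shank: (532 − 571.5)² / 571.5 = 2.7301
  clean-shank: (230 − 190.5)² / 190.5 = 8.1903
χ² = 2.7301 + 8.1903 = 10.9204 ≈ 10.920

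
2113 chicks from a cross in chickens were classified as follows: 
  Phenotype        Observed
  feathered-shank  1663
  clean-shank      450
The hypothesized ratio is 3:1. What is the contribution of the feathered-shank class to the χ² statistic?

Expected counts for N = 2113 under a 3:1 ratio (total parts = 4):
  feathered-shank: 2113 × 3/4 = 1584.75
  clean-shank: 2113 × 1/4 = 528.25
Contribution of feathered-shank: (1663 − 1584.75)² / 1584.75 = 3.8637

3.864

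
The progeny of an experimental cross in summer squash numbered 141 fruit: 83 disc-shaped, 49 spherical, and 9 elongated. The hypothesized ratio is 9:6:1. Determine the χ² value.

Under the 9:6:1 hypothesis (Σ ratio = 16, N = 141):
  disc-shaped: 141 × 9/16 = 79.3125
  spherical: 141 × 6/16 = 52.875
  elongated: 141 × 1/16 = 8.8125
χ² = Σ (O − E)² / E
  disc-shaped: (83 − 79.3125)² / 79.3125 = 0.1714
  spherical: (49 − 52.875)² / 52.875 = 0.2840
  elongated: (9 − 8.8125)² / 8.8125 = 0.0040
χ² = 0.1714 + 0.2840 + 0.0040 = 0.4594 ≈ 0.459

0.459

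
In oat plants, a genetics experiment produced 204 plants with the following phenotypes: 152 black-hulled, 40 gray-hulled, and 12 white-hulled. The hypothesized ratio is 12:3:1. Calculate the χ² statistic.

Under the 12:3:1 hypothesis (Σ ratio = 16, N = 204):
  black-hulled: 204 × 12/16 = 153
  gray-hulled: 204 × 3/16 = 38.25
  white-hulled: 204 × 1/16 = 12.75
χ² = Σ (O − E)² / E
  black-hulled: (152 − 153)² / 153 = 0.0065
  gray-hulled: (40 − 38.25)² / 38.25 = 0.0801
  white-hulled: (12 − 12.75)² / 12.75 = 0.0441
χ² = 0.0065 + 0.0801 + 0.0441 = 0.1307 ≈ 0.131

0.131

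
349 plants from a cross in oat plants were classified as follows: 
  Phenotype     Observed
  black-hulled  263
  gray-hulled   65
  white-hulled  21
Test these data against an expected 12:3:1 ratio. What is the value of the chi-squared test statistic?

0.039

Total ratio parts = 16. Expected numbers out of 349:
  black-hulled: 349 × 12/16 = 261.75
  gray-hulled: 349 × 3/16 = 65.4375
  white-hulled: 349 × 1/16 = 21.8125
χ² = Σ (O − E)² / E
  black-hulled: (263 − 261.75)² / 261.75 = 0.0060
  gray-hulled: (65 − 65.4375)² / 65.4375 = 0.0029
  white-hulled: (21 − 21.8125)² / 21.8125 = 0.0303
χ² = 0.0060 + 0.0029 + 0.0303 = 0.0392 ≈ 0.039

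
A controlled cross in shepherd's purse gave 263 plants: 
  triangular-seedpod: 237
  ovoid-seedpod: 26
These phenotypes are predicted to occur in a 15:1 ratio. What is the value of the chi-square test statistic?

Under the 15:1 hypothesis (Σ ratio = 16, N = 263):
  triangular-seedpod: 263 × 15/16 = 246.5625
  ovoid-seedpod: 263 × 1/16 = 16.4375
χ² = Σ (O − E)² / E
  triangular-seedpod: (237 − 246.5625)² / 246.5625 = 0.3709
  ovoid-seedpod: (26 − 16.4375)² / 16.4375 = 5.5630
χ² = 0.3709 + 5.5630 = 5.9339 ≈ 5.934

5.934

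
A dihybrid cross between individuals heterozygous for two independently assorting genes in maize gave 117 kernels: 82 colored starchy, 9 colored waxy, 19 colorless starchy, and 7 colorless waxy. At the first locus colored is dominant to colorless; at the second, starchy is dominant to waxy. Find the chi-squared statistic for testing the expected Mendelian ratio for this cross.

A dihybrid F₂ with independent assortment and complete dominance at both loci gives a 9:3:3:1 phenotypic ratio.
The 9:3:3:1 ratio has 16 parts, so with N = 117 the expected counts are:
  colored starchy: 117 × 9/16 = 65.8125
  colored waxy: 117 × 3/16 = 21.9375
  colorless starchy: 117 × 3/16 = 21.9375
  colorless waxy: 117 × 1/16 = 7.3125
χ² = Σ (O − E)² / E
  colored starchy: (82 − 65.8125)² / 65.8125 = 3.9815
  colored waxy: (9 − 21.9375)² / 21.9375 = 7.6298
  colorless starchy: (19 − 21.9375)² / 21.9375 = 0.3933
  colorless waxy: (7 − 7.3125)² / 7.3125 = 0.0134
χ² = 3.9815 + 7.6298 + 0.3933 + 0.0134 = 12.018

12.018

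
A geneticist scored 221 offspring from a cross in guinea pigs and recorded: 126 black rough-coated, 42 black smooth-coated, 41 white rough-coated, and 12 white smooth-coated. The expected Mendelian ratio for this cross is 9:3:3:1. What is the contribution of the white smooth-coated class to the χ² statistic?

0.238

Total ratio parts = 16. Expected numbers out of 221:
  black rough-coated: 221 × 9/16 = 124.3125
  black smooth-coated: 221 × 3/16 = 41.4375
  white rough-coated: 221 × 3/16 = 41.4375
  white smooth-coated: 221 × 1/16 = 13.8125
Contribution of white smooth-coated: (12 − 13.8125)² / 13.8125 = 0.2378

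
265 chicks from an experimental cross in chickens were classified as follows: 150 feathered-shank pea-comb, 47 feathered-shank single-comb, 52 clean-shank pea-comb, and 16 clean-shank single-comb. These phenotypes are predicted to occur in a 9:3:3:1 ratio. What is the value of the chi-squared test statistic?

Total ratio parts = 16. Expected numbers out of 265:
  feathered-shank pea-comb: 265 × 9/16 = 149.0625
  feathered-shank single-comb: 265 × 3/16 = 49.6875
  clean-shank pea-comb: 265 × 3/16 = 49.6875
  clean-shank single-comb: 265 × 1/16 = 16.5625
χ² = Σ (O − E)² / E
  feathered-shank pea-comb: (150 − 149.0625)² / 149.0625 = 0.0059
  feathered-shank single-comb: (47 − 49.6875)² / 49.6875 = 0.1454
  clean-shank pea-comb: (52 − 49.6875)² / 49.6875 = 0.1076
  clean-shank single-comb: (16 − 16.5625)² / 16.5625 = 0.0191
χ² = 0.0059 + 0.1454 + 0.1076 + 0.0191 = 0.278

0.278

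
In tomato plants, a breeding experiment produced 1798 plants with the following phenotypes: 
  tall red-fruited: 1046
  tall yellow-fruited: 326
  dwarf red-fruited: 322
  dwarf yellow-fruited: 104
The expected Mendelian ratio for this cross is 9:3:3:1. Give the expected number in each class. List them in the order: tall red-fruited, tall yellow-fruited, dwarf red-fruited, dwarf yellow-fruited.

1011.375, 337.125, 337.125, 112.375

Expected counts for N = 1798 under a 9:3:3:1 ratio (total parts = 16):
  tall red-fruited: 1798 × 9/16 = 1011.375
  tall yellow-fruited: 1798 × 3/16 = 337.125
  dwarf red-fruited: 1798 × 3/16 = 337.125
  dwarf yellow-fruited: 1798 × 1/16 = 112.375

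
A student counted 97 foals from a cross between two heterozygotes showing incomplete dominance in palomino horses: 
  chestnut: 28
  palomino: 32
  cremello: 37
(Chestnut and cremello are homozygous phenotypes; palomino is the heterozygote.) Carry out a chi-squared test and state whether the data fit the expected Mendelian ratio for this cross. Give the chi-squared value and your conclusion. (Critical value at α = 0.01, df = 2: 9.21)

12.897; not consistent

With incomplete dominance, a heterozygote × heterozygote cross gives a 1:2:1 phenotypic ratio.
Under the 1:2:1 hypothesis (Σ ratio = 4, N = 97):
  chestnut: 97 × 1/4 = 24.25
  palomino: 97 × 2/4 = 48.5
  cremello: 97 × 1/4 = 24.25
χ² = Σ (O − E)² / E
  chestnut: (28 − 24.25)² / 24.25 = 0.5799
  palomino: (32 − 48.5)² / 48.5 = 5.6134
  cremello: (37 − 24.25)² / 24.25 = 6.7036
χ² = 0.5799 + 5.6134 + 6.7036 = 12.8969 ≈ 12.897
Degrees of freedom = 3 − 1 = 2; critical value at α = 0.01 is 9.21.
Since 12.897 > 9.21, we reject the null hypothesis — the data do not fit the 1:2:1 ratio.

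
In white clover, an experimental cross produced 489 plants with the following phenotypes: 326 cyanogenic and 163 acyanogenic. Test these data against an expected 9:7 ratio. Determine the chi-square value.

21.561

Total ratio parts = 16. Expected numbers out of 489:
  cyanogenic: 489 × 9/16 = 275.0625
  acyanogenic: 489 × 7/16 = 213.9375
χ² = Σ (O − E)² / E
  cyanogenic: (326 − 275.0625)² / 275.0625 = 9.4329
  acyanogenic: (163 − 213.9375)² / 213.9375 = 12.1280
χ² = 9.4329 + 12.1280 = 21.5609 ≈ 21.561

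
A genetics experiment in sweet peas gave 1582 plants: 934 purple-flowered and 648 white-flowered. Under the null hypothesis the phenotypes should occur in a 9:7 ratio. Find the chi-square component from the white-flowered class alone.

2.813

Expected counts for N = 1582 under a 9:7 ratio (total parts = 16):
  purple-flowered: 1582 × 9/16 = 889.875
  white-flowered: 1582 × 7/16 = 692.125
Contribution of white-flowered: (648 − 692.125)² / 692.125 = 2.8131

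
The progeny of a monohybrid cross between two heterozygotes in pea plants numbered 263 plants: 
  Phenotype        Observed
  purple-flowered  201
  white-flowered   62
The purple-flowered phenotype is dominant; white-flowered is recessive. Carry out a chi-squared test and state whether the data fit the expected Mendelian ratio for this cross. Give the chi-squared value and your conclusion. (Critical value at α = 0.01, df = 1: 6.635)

0.285; consistent

For a monohybrid cross between heterozygotes with complete dominance, the expected phenotypic ratio is 3:1.
Under the 3:1 hypothesis (Σ ratio = 4, N = 263):
  purple-flowered: 263 × 3/4 = 197.25
  white-flowered: 263 × 1/4 = 65.75
χ² = Σ (O − E)² / E
  purple-flowered: (201 − 197.25)² / 197.25 = 0.0713
  white-flowered: (62 − 65.75)² / 65.75 = 0.2139
χ² = 0.0713 + 0.2139 = 0.2852 ≈ 0.285
Degrees of freedom = 2 − 1 = 1; critical value at α = 0.01 is 6.635.
Since 0.285 < 6.635, we fail to reject the null hypothesis — the data are consistent with the 3:1 ratio.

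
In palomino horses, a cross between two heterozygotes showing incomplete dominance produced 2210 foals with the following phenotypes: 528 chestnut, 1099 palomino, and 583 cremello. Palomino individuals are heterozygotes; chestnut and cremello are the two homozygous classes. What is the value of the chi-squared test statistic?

With incomplete dominance, a heterozygote × heterozygote cross gives a 1:2:1 phenotypic ratio.
Expected counts for N = 2210 under a 1:2:1 ratio (total parts = 4):
  chestnut: 2210 × 1/4 = 552.5
  palomino: 2210 × 2/4 = 1105
  cremello: 2210 × 1/4 = 552.5
χ² = Σ (O − E)² / E
  chestnut: (528 − 552.5)² / 552.5 = 1.0864
  palomino: (1099 − 1105)² / 1105 = 0.0326
  cremello: (583 − 552.5)² / 552.5 = 1.6837
χ² = 1.0864 + 0.0326 + 1.6837 = 2.8027 ≈ 2.803

2.803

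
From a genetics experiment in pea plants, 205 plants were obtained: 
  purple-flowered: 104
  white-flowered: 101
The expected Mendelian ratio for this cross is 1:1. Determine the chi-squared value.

Total ratio parts = 2. Expected numbers out of 205:
  purple-flowered: 205 × 1/2 = 102.5
  white-flowered: 205 × 1/2 = 102.5
χ² = Σ (O − E)² / E
  purple-flowered: (104 − 102.5)² / 102.5 = 0.0220
  white-flowered: (101 − 102.5)² / 102.5 = 0.0220
χ² = 0.0220 + 0.0220 = 0.044

0.044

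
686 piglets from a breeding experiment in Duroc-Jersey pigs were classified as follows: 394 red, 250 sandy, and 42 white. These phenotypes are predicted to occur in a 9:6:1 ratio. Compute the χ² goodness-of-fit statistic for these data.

0.393

Total ratio parts = 16. Expected numbers out of 686:
  red: 686 × 9/16 = 385.875
  sandy: 686 × 6/16 = 257.25
  white: 686 × 1/16 = 42.875
χ² = Σ (O − E)² / E
  red: (394 − 385.875)² / 385.875 = 0.1711
  sandy: (250 − 257.25)² / 257.25 = 0.2043
  white: (42 − 42.875)² / 42.875 = 0.0179
χ² = 0.1711 + 0.2043 + 0.0179 = 0.3933 ≈ 0.393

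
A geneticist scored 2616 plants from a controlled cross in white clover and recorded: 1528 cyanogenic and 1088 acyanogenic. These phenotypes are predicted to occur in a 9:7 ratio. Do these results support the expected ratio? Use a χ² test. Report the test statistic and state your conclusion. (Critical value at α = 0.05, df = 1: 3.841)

The 9:7 ratio has 16 parts, so with N = 2616 the expected counts are:
  cyanogenic: 2616 × 9/16 = 1471.5
  acyanogenic: 2616 × 7/16 = 1144.5
χ² = Σ (O − E)² / E
  cyanogenic: (1528 − 1471.5)² / 1471.5 = 2.1694
  acyanogenic: (1088 − 1144.5)² / 1144.5 = 2.7892
χ² = 2.1694 + 2.7892 = 4.9586 ≈ 4.959
Degrees of freedom = 2 − 1 = 1; critical value at α = 0.05 is 3.841.
Since 4.959 > 3.841, we reject the null hypothesis — the data do not fit the 9:7 ratio.

4.959; not consistent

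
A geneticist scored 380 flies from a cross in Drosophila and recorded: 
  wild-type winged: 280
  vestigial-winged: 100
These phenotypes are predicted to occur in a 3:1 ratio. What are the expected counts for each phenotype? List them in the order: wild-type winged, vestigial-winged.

285, 95

Under the 3:1 hypothesis (Σ ratio = 4, N = 380):
  wild-type winged: 380 × 3/4 = 285
  vestigial-winged: 380 × 1/4 = 95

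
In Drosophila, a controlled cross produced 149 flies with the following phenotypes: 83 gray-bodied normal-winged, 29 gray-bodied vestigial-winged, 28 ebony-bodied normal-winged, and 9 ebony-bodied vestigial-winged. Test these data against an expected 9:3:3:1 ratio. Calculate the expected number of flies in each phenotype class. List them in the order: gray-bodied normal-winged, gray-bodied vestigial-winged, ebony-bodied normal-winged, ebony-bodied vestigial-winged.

Under the 9:3:3:1 hypothesis (Σ ratio = 16, N = 149):
  gray-bodied normal-winged: 149 × 9/16 = 83.8125
  gray-bodied vestigial-winged: 149 × 3/16 = 27.9375
  ebony-bodied normal-winged: 149 × 3/16 = 27.9375
  ebony-bodied vestigial-winged: 149 × 1/16 = 9.3125

83.8125, 27.9375, 27.9375, 9.3125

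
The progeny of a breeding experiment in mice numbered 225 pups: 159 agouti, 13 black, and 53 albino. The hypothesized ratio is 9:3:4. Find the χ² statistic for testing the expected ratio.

The 9:3:4 ratio has 16 parts, so with N = 225 the expected counts are:
  agouti: 225 × 9/16 = 126.5625
  black: 225 × 3/16 = 42.1875
  albino: 225 × 4/16 = 56.25
χ² = Σ (O − E)² / E
  agouti: (159 − 126.5625)² / 126.5625 = 8.3136
  black: (13 − 42.1875)² / 42.1875 = 20.1934
  albino: (53 − 56.25)² / 56.25 = 0.1878
χ² = 8.3136 + 20.1934 + 0.1878 = 28.6948 ≈ 28.695

28.695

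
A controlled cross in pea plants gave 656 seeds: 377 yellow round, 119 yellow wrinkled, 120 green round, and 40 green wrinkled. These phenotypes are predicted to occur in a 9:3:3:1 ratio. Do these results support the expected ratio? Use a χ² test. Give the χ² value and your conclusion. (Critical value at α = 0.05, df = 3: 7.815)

0.401; consistent

The 9:3:3:1 ratio has 16 parts, so with N = 656 the expected counts are:
  yellow round: 656 × 9/16 = 369
  yellow wrinkled: 656 × 3/16 = 123
  green round: 656 × 3/16 = 123
  green wrinkled: 656 × 1/16 = 41
χ² = Σ (O − E)² / E
  yellow round: (377 − 369)² / 369 = 0.1734
  yellow wrinkled: (119 − 123)² / 123 = 0.1301
  green round: (120 − 123)² / 123 = 0.0732
  green wrinkled: (40 − 41)² / 41 = 0.0244
χ² = 0.1734 + 0.1301 + 0.0732 + 0.0244 = 0.4011 ≈ 0.401
Degrees of freedom = 4 − 1 = 3; critical value at α = 0.05 is 7.815.
Since 0.401 < 7.815, we fail to reject the null hypothesis — the data are consistent with the 9:3:3:1 ratio.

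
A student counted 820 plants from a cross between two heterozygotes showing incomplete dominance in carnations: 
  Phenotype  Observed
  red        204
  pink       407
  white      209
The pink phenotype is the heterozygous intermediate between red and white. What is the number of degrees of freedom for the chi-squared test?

With incomplete dominance, a heterozygote × heterozygote cross gives a 1:2:1 phenotypic ratio.
A goodness-of-fit test with 3 phenotype classes has df = 3 − 1 = 2.

2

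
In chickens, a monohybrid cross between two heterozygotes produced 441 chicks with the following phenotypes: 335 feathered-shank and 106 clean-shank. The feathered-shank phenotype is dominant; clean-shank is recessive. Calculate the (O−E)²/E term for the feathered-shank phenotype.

For a monohybrid cross between heterozygotes with complete dominance, the expected phenotypic ratio is 3:1.
Total ratio parts = 4. Expected numbers out of 441:
  feathered-shank: 441 × 3/4 = 330.75
  clean-shank: 441 × 1/4 = 110.25
Contribution of feathered-shank: (335 − 330.75)² / 330.75 = 0.0546

0.055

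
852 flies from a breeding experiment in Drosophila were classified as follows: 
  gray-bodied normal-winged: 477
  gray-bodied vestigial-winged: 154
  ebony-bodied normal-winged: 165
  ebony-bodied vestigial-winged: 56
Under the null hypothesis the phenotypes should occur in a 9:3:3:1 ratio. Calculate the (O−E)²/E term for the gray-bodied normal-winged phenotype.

0.011

The 9:3:3:1 ratio has 16 parts, so with N = 852 the expected counts are:
  gray-bodied normal-winged: 852 × 9/16 = 479.25
  gray-bodied vestigial-winged: 852 × 3/16 = 159.75
  ebony-bodied normal-winged: 852 × 3/16 = 159.75
  ebony-bodied vestigial-winged: 852 × 1/16 = 53.25
Contribution of gray-bodied normal-winged: (477 − 479.25)² / 479.25 = 0.0106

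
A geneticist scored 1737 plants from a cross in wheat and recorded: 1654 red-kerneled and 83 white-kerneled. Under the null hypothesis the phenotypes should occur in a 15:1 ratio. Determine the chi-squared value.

The 15:1 ratio has 16 parts, so with N = 1737 the expected counts are:
  red-kerneled: 1737 × 15/16 = 1628.4375
  white-kerneled: 1737 × 1/16 = 108.5625
χ² = Σ (O − E)² / E
  red-kerneled: (1654 − 1628.4375)² / 1628.4375 = 0.4013
  white-kerneled: (83 − 108.5625)² / 108.5625 = 6.0190
χ² = 0.4013 + 6.0190 = 6.4203 ≈ 6.420

6.420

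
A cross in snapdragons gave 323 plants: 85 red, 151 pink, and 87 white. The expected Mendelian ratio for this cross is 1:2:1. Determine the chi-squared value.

Total ratio parts = 4. Expected numbers out of 323:
  red: 323 × 1/4 = 80.75
  pink: 323 × 2/4 = 161.5
  white: 323 × 1/4 = 80.75
χ² = Σ (O − E)² / E
  red: (85 − 80.75)² / 80.75 = 0.2237
  pink: (151 − 161.5)² / 161.5 = 0.6827
  white: (87 − 80.75)² / 80.75 = 0.4837
χ² = 0.2237 + 0.6827 + 0.4837 = 1.3901 ≈ 1.390

1.390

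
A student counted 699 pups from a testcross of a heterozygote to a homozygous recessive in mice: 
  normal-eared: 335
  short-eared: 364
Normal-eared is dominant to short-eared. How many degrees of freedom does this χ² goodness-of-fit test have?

1

A testcross of a heterozygote (Aa × aa) gives a 1:1 phenotypic ratio.
A goodness-of-fit test with 2 phenotype classes has df = 2 − 1 = 1.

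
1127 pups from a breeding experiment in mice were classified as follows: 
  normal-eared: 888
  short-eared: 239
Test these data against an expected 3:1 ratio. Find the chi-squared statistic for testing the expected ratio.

Under the 3:1 hypothesis (Σ ratio = 4, N = 1127):
  normal-eared: 1127 × 3/4 = 845.25
  short-eared: 1127 × 1/4 = 281.75
χ² = Σ (O − E)² / E
  normal-eared: (888 − 845.25)² / 845.25 = 2.1622
  short-eared: (239 − 281.75)² / 281.75 = 6.4865
χ² = 2.1622 + 6.4865 = 8.6487 ≈ 8.649

8.649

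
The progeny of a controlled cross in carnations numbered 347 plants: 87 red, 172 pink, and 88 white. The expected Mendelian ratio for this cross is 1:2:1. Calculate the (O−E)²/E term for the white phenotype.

0.018

Total ratio parts = 4. Expected numbers out of 347:
  red: 347 × 1/4 = 86.75
  pink: 347 × 2/4 = 173.5
  white: 347 × 1/4 = 86.75
Contribution of white: (88 − 86.75)² / 86.75 = 0.0180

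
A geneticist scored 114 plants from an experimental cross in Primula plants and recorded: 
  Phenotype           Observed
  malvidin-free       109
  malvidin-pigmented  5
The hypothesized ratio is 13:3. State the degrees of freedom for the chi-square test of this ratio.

1

A goodness-of-fit test with 2 phenotype classes has df = 2 − 1 = 1.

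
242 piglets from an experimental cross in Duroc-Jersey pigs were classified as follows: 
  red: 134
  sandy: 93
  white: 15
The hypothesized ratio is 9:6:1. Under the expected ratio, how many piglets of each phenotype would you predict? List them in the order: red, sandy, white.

136.125, 90.75, 15.125

The 9:6:1 ratio has 16 parts, so with N = 242 the expected counts are:
  red: 242 × 9/16 = 136.125
  sandy: 242 × 6/16 = 90.75
  white: 242 × 1/16 = 15.125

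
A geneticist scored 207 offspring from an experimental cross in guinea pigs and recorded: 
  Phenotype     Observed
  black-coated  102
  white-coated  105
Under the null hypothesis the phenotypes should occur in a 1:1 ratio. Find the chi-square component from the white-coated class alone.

0.022

Under the 1:1 hypothesis (Σ ratio = 2, N = 207):
  black-coated: 207 × 1/2 = 103.5
  white-coated: 207 × 1/2 = 103.5
Contribution of white-coated: (105 − 103.5)² / 103.5 = 0.0217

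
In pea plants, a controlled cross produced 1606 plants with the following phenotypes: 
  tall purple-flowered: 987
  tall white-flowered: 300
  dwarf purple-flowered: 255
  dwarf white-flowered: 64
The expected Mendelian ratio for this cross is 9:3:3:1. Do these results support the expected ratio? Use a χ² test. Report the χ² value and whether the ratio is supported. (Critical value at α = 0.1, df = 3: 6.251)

27.993; not consistent

Under the 9:3:3:1 hypothesis (Σ ratio = 16, N = 1606):
  tall purple-flowered: 1606 × 9/16 = 903.375
  tall white-flowered: 1606 × 3/16 = 301.125
  dwarf purple-flowered: 1606 × 3/16 = 301.125
  dwarf white-flowered: 1606 × 1/16 = 100.375
χ² = Σ (O − E)² / E
  tall purple-flowered: (987 − 903.375)² / 903.375 = 7.7411
  tall white-flowered: (300 − 301.125)² / 301.125 = 0.0042
  dwarf purple-flowered: (255 − 301.125)² / 301.125 = 7.0652
  dwarf white-flowered: (64 − 100.375)² / 100.375 = 13.1820
χ² = 7.7411 + 0.0042 + 7.0652 + 13.1820 = 27.9925 ≈ 27.993
Degrees of freedom = 4 − 1 = 3; critical value at α = 0.1 is 6.251.
Since 27.993 > 6.251, we reject the null hypothesis — the data do not fit the 9:3:3:1 ratio.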